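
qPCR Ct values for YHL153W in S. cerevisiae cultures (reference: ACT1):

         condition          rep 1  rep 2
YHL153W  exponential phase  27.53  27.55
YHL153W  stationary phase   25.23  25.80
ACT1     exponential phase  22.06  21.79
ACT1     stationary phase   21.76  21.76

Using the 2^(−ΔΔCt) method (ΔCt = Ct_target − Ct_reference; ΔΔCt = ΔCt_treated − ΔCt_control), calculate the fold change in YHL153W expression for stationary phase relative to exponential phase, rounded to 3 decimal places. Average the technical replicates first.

Mean Ct: YHL153W exponential phase 27.540; YHL153W stationary phase 25.515; ACT1 exponential phase 21.925; ACT1 stationary phase 21.760
ΔCt(exponential phase) = 27.540 − 21.925 = 5.615
ΔCt(stationary phase) = 25.515 − 21.760 = 3.755
ΔΔCt = 3.755 − 5.615 = -1.860
Fold change = 2^(−(-1.860)) = 2^1.860 = 3.6301

3.630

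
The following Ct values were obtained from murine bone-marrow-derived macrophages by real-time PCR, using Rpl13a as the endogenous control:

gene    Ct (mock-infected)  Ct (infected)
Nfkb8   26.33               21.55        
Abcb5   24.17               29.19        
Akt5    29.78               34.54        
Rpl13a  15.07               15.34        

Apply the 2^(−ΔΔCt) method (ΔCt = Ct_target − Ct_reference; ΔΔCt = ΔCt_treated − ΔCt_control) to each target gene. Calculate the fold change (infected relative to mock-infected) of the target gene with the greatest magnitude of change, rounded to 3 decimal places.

Nfkb8: ΔΔCt = (21.55−15.34) − (26.33−15.07) = 6.21 − 11.26 = -5.05; fold change = 2^5.05 = 33.128
Abcb5: ΔΔCt = (29.19−15.34) − (24.17−15.07) = 13.85 − 9.10 = 4.75; fold change = 2^-4.75 = 0.037
Akt5: ΔΔCt = (34.54−15.34) − (29.78−15.07) = 19.20 − 14.71 = 4.49; fold change = 2^-4.49 = 0.045
Nfkb8 has the largest |ΔΔCt| = 5.05.

33.128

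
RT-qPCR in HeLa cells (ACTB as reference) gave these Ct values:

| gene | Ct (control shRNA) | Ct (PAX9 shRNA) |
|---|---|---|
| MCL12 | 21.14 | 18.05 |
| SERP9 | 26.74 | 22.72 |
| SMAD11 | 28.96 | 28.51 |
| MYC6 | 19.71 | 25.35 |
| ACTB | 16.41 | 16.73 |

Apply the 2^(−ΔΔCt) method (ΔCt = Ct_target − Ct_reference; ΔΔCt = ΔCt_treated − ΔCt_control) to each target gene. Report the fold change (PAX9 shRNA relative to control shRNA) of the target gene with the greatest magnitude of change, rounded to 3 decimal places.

0.025

MCL12: ΔΔCt = (18.05−16.73) − (21.14−16.41) = 1.32 − 4.73 = -3.41; fold change = 2^3.41 = 10.629
SERP9: ΔΔCt = (22.72−16.73) − (26.74−16.41) = 5.99 − 10.33 = -4.34; fold change = 2^4.34 = 20.252
SMAD11: ΔΔCt = (28.51−16.73) − (28.96−16.41) = 11.78 − 12.55 = -0.77; fold change = 2^0.77 = 1.705
MYC6: ΔΔCt = (25.35−16.73) − (19.71−16.41) = 8.62 − 3.30 = 5.32; fold change = 2^-5.32 = 0.025
MYC6 has the largest |ΔΔCt| = 5.32.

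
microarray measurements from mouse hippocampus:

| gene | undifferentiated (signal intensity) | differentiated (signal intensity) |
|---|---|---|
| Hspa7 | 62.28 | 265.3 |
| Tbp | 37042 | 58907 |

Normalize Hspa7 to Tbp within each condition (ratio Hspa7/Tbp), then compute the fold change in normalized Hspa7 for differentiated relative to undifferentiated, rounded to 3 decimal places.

Hspa7/Tbp (undifferentiated) = 62.28 / 37042 = 0.0016813
Hspa7/Tbp (differentiated) = 265.3 / 58907 = 0.0045037
Fold change = 0.0045037 / 0.0016813 = 2.6787

2.679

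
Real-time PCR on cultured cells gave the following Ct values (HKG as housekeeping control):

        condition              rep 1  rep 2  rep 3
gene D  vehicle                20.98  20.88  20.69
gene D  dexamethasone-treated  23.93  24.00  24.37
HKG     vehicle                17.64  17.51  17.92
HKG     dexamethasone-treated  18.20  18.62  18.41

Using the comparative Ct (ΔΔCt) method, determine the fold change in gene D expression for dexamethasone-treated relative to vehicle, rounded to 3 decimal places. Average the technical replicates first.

Mean Ct: gene D vehicle 20.850; gene D dexamethasone-treated 24.100; HKG vehicle 17.690; HKG dexamethasone-treated 18.410
ΔCt(vehicle) = 20.850 − 17.690 = 3.160
ΔCt(dexamethasone-treated) = 24.100 − 18.410 = 5.690
ΔΔCt = 5.690 − 3.160 = 2.530
Fold change = 2^(−2.530) = 0.1731

0.173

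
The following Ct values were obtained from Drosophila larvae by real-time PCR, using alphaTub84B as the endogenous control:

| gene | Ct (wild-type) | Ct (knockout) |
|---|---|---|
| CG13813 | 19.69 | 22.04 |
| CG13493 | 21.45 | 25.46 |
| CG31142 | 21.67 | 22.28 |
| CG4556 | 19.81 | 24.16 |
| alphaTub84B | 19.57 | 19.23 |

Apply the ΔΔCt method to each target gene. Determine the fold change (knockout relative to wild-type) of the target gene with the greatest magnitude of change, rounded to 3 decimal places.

0.039

CG13813: ΔΔCt = (22.04−19.23) − (19.69−19.57) = 2.81 − 0.12 = 2.69; fold change = 2^-2.69 = 0.155
CG13493: ΔΔCt = (25.46−19.23) − (21.45−19.57) = 6.23 − 1.88 = 4.35; fold change = 2^-4.35 = 0.049
CG31142: ΔΔCt = (22.28−19.23) − (21.67−19.57) = 3.05 − 2.10 = 0.95; fold change = 2^-0.95 = 0.518
CG4556: ΔΔCt = (24.16−19.23) − (19.81−19.57) = 4.93 − 0.24 = 4.69; fold change = 2^-4.69 = 0.039
CG4556 has the largest |ΔΔCt| = 4.69.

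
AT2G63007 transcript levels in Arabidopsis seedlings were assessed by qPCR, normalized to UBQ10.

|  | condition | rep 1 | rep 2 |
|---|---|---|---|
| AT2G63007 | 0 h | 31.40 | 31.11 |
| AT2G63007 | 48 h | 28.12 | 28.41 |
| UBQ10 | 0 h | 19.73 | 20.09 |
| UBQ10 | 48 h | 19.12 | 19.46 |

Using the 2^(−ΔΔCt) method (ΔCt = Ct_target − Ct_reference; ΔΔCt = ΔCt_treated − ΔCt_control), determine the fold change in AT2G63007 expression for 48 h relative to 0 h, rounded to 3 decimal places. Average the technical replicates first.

Mean Ct: AT2G63007 0 h 31.255; AT2G63007 48 h 28.265; UBQ10 0 h 19.910; UBQ10 48 h 19.290
ΔCt(0 h) = 31.255 − 19.910 = 11.345
ΔCt(48 h) = 28.265 − 19.290 = 8.975
ΔΔCt = 8.975 − 11.345 = -2.370
Fold change = 2^(−(-2.370)) = 2^2.370 = 5.1694

5.169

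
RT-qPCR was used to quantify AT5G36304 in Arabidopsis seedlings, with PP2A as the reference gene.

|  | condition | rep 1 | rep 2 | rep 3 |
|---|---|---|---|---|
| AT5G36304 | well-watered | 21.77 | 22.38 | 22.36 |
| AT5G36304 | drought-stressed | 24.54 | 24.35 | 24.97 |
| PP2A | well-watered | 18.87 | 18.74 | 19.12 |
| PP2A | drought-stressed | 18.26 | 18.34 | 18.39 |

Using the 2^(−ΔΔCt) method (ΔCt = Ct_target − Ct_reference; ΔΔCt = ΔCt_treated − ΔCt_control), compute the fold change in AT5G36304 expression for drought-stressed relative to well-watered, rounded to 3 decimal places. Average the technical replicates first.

0.122

Mean Ct: AT5G36304 well-watered 22.170; AT5G36304 drought-stressed 24.620; PP2A well-watered 18.910; PP2A drought-stressed 18.330
ΔCt(well-watered) = 22.170 − 18.910 = 3.260
ΔCt(drought-stressed) = 24.620 − 18.330 = 6.290
ΔΔCt = 6.290 − 3.260 = 3.030
Fold change = 2^(−3.030) = 0.1224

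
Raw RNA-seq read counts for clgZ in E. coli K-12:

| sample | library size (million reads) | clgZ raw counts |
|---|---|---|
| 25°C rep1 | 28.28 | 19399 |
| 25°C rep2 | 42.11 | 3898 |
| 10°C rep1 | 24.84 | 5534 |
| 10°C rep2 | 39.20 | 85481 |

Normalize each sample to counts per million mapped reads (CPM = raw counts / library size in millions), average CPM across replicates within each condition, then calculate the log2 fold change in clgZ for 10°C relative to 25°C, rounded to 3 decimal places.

1.626

CPM(25°C rep1) = 19399 / 28.28 = 685.9618
CPM(25°C rep2) = 3898 / 42.11 = 92.5671
CPM(10°C rep1) = 5534 / 24.84 = 222.7858
CPM(10°C rep2) = 85481 / 39.20 = 2180.6378
mean CPM(25°C) = 389.2644; mean CPM(10°C) = 1201.7118
Fold change = 1201.7118 / 389.2644 = 3.08713
log2(3.08713) = 1.6263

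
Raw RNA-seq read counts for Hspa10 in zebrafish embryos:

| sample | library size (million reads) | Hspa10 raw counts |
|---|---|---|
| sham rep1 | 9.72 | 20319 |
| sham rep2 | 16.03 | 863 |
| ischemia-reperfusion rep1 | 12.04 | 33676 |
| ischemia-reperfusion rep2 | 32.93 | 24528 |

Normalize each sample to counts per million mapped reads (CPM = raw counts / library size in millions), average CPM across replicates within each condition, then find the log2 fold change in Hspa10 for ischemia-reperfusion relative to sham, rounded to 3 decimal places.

CPM(sham rep1) = 20319 / 9.72 = 2090.4321
CPM(sham rep2) = 863 / 16.03 = 53.8366
CPM(ischemia-reperfusion rep1) = 33676 / 12.04 = 2797.0100
CPM(ischemia-reperfusion rep2) = 24528 / 32.93 = 744.8527
mean CPM(sham) = 1072.1343; mean CPM(ischemia-reperfusion) = 1770.9313
Fold change = 1770.9313 / 1072.1343 = 1.65178
log2(1.65178) = 0.7240

0.724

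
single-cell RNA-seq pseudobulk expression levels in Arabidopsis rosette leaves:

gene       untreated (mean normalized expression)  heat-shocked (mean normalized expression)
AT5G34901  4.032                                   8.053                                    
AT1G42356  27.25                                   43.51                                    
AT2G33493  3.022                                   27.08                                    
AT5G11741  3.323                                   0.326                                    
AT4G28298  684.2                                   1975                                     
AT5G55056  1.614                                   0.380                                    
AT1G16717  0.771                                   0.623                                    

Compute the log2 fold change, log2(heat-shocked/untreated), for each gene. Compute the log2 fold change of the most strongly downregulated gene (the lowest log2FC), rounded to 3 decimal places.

log2(8.053/4.032) = 0.998  (AT5G34901)
log2(43.51/27.25) = 0.675  (AT1G42356)
log2(27.08/3.022) = 3.164  (AT2G33493)
log2(0.326/3.323) = -3.350  (AT5G11741)
log2(1975/684.2) = 1.529  (AT4G28298)
log2(0.380/1.614) = -2.087  (AT5G55056)
log2(0.623/0.771) = -0.307  (AT1G16717)
AT5G11741 is most strongly downregulated.

-3.350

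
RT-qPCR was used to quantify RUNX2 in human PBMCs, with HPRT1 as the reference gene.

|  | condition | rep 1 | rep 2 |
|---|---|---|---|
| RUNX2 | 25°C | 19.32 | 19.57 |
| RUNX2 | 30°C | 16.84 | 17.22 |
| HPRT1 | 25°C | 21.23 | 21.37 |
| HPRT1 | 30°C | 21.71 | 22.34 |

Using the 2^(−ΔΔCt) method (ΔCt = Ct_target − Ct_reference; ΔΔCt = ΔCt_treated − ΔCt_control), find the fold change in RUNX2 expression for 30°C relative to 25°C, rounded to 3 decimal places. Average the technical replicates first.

8.815

Mean Ct: RUNX2 25°C 19.445; RUNX2 30°C 17.030; HPRT1 25°C 21.300; HPRT1 30°C 22.025
ΔCt(25°C) = 19.445 − 21.300 = -1.855
ΔCt(30°C) = 17.030 − 22.025 = -4.995
ΔΔCt = -4.995 − (-1.855) = -3.140
Fold change = 2^(−(-3.140)) = 2^3.140 = 8.8152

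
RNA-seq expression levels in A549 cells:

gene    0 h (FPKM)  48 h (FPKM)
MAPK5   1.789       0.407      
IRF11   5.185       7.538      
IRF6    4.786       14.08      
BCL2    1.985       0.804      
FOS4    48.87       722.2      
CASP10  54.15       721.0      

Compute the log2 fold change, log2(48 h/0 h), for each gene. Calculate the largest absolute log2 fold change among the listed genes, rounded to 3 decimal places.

3.885

log2(0.407/1.789) = -2.136  (MAPK5)
log2(7.538/5.185) = 0.540  (IRF11)
log2(14.08/4.786) = 1.557  (IRF6)
log2(0.804/1.985) = -1.304  (BCL2)
log2(722.2/48.87) = 3.885  (FOS4)
log2(721.0/54.15) = 3.735  (CASP10)
The largest magnitude belongs to FOS4.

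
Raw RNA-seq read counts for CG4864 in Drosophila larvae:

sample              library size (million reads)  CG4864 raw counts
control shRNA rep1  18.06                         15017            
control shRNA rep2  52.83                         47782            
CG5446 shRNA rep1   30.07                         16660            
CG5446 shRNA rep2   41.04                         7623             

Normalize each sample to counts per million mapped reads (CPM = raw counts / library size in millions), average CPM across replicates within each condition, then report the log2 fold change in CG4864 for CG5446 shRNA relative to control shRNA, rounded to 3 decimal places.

CPM(control shRNA rep1) = 15017 / 18.06 = 831.5061
CPM(control shRNA rep2) = 47782 / 52.83 = 904.4482
CPM(CG5446 shRNA rep1) = 16660 / 30.07 = 554.0406
CPM(CG5446 shRNA rep2) = 7623 / 41.04 = 185.7456
mean CPM(control shRNA) = 867.9772; mean CPM(CG5446 shRNA) = 369.8931
Fold change = 369.8931 / 867.9772 = 0.42616
log2(0.42616) = -1.2305

-1.231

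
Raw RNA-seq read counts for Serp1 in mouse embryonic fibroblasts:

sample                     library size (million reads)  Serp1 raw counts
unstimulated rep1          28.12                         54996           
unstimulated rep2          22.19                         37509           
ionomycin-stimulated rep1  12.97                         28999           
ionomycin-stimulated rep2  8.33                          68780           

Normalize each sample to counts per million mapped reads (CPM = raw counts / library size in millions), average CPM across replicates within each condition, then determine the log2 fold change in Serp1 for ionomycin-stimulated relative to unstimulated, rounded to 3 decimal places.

CPM(unstimulated rep1) = 54996 / 28.12 = 1955.7610
CPM(unstimulated rep2) = 37509 / 22.19 = 1690.3560
CPM(ionomycin-stimulated rep1) = 28999 / 12.97 = 2235.8520
CPM(ionomycin-stimulated rep2) = 68780 / 8.33 = 8256.9028
mean CPM(unstimulated) = 1823.0585; mean CPM(ionomycin-stimulated) = 5246.3774
Fold change = 5246.3774 / 1823.0585 = 2.87779
log2(2.87779) = 1.5250

1.525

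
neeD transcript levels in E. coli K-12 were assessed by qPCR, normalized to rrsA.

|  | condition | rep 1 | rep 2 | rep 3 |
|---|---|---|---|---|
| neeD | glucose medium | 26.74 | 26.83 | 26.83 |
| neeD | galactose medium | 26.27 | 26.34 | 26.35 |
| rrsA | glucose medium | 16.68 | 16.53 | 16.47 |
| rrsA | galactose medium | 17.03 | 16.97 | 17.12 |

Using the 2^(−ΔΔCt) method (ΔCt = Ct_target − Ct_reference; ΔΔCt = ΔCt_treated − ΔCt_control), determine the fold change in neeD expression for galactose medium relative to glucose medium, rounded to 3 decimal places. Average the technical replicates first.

1.945

Mean Ct: neeD glucose medium 26.800; neeD galactose medium 26.320; rrsA glucose medium 16.560; rrsA galactose medium 17.040
ΔCt(glucose medium) = 26.800 − 16.560 = 10.240
ΔCt(galactose medium) = 26.320 − 17.040 = 9.280
ΔΔCt = 9.280 − 10.240 = -0.960
Fold change = 2^(−(-0.960)) = 2^0.960 = 1.9453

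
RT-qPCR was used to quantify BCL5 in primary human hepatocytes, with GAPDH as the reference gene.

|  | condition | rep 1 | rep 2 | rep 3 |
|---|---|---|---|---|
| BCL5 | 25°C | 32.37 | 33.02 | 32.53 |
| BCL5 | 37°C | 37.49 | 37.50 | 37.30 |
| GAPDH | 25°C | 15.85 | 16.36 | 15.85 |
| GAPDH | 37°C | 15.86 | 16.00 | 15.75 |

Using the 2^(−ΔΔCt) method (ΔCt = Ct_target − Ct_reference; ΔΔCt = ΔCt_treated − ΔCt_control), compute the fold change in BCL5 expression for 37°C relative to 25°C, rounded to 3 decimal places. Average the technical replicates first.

Mean Ct: BCL5 25°C 32.640; BCL5 37°C 37.430; GAPDH 25°C 16.020; GAPDH 37°C 15.870
ΔCt(25°C) = 32.640 − 16.020 = 16.620
ΔCt(37°C) = 37.430 − 15.870 = 21.560
ΔΔCt = 21.560 − 16.620 = 4.940
Fold change = 2^(−4.940) = 0.0326

0.033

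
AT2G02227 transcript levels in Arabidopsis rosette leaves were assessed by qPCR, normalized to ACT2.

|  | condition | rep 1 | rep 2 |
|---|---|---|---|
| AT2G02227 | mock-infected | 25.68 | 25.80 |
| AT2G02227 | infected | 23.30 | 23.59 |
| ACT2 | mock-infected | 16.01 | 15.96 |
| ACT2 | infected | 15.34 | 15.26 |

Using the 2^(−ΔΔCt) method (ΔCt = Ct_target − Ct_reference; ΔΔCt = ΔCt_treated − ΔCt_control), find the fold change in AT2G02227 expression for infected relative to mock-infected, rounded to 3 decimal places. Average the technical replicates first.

3.053

Mean Ct: AT2G02227 mock-infected 25.740; AT2G02227 infected 23.445; ACT2 mock-infected 15.985; ACT2 infected 15.300
ΔCt(mock-infected) = 25.740 − 15.985 = 9.755
ΔCt(infected) = 23.445 − 15.300 = 8.145
ΔΔCt = 8.145 − 9.755 = -1.610
Fold change = 2^(−(-1.610)) = 2^1.610 = 3.0525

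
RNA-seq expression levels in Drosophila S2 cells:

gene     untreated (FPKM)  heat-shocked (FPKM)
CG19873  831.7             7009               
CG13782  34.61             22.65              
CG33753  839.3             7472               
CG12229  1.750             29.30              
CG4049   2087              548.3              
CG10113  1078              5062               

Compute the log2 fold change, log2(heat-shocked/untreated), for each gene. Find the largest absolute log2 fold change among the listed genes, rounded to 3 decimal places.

4.065

log2(7009/831.7) = 3.075  (CG19873)
log2(22.65/34.61) = -0.612  (CG13782)
log2(7472/839.3) = 3.154  (CG33753)
log2(29.30/1.750) = 4.065  (CG12229)
log2(548.3/2087) = -1.928  (CG4049)
log2(5062/1078) = 2.231  (CG10113)
The largest magnitude belongs to CG12229.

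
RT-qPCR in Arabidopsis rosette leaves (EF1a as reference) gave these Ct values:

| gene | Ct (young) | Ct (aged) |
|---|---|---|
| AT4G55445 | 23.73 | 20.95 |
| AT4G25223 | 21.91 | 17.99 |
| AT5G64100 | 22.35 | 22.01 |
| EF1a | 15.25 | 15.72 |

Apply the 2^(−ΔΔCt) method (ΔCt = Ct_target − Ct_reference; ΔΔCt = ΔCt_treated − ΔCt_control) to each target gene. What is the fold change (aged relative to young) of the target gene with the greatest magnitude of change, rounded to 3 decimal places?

AT4G55445: ΔΔCt = (20.95−15.72) − (23.73−15.25) = 5.23 − 8.48 = -3.25; fold change = 2^3.25 = 9.514
AT4G25223: ΔΔCt = (17.99−15.72) − (21.91−15.25) = 2.27 − 6.66 = -4.39; fold change = 2^4.39 = 20.966
AT5G64100: ΔΔCt = (22.01−15.72) − (22.35−15.25) = 6.29 − 7.10 = -0.81; fold change = 2^0.81 = 1.753
AT4G25223 has the largest |ΔΔCt| = 4.39.

20.966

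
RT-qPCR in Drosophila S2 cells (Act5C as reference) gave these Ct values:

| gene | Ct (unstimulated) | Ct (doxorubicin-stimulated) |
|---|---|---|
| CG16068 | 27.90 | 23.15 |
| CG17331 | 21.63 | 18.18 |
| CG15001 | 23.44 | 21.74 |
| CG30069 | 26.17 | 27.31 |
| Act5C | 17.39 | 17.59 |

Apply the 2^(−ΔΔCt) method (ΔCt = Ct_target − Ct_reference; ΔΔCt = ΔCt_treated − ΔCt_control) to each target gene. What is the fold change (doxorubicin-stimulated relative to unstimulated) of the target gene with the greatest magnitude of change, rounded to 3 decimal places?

30.910

CG16068: ΔΔCt = (23.15−17.59) − (27.90−17.39) = 5.56 − 10.51 = -4.95; fold change = 2^4.95 = 30.910
CG17331: ΔΔCt = (18.18−17.59) − (21.63−17.39) = 0.59 − 4.24 = -3.65; fold change = 2^3.65 = 12.553
CG15001: ΔΔCt = (21.74−17.59) − (23.44−17.39) = 4.15 − 6.05 = -1.90; fold change = 2^1.90 = 3.732
CG30069: ΔΔCt = (27.31−17.59) − (26.17−17.39) = 9.72 − 8.78 = 0.94; fold change = 2^-0.94 = 0.521
CG16068 has the largest |ΔΔCt| = 4.95.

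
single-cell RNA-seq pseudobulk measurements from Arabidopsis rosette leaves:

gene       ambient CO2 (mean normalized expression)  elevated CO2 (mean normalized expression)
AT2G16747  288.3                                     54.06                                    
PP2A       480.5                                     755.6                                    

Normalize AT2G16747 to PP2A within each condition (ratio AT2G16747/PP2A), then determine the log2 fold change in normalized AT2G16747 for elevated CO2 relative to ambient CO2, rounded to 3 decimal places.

AT2G16747/PP2A (ambient CO2) = 288.3 / 480.5 = 0.6
AT2G16747/PP2A (elevated CO2) = 54.06 / 755.6 = 0.071546
Fold change = 0.071546 / 0.6 = 0.1192
log2(0.1192) = -3.0680

-3.068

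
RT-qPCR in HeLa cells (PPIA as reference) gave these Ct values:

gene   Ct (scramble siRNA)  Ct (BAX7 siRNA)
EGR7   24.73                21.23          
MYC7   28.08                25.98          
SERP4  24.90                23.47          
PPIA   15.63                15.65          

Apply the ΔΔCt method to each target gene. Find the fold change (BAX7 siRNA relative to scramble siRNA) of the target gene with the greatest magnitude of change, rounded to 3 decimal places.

11.472

EGR7: ΔΔCt = (21.23−15.65) − (24.73−15.63) = 5.58 − 9.10 = -3.52; fold change = 2^3.52 = 11.472
MYC7: ΔΔCt = (25.98−15.65) − (28.08−15.63) = 10.33 − 12.45 = -2.12; fold change = 2^2.12 = 4.347
SERP4: ΔΔCt = (23.47−15.65) − (24.90−15.63) = 7.82 − 9.27 = -1.45; fold change = 2^1.45 = 2.732
EGR7 has the largest |ΔΔCt| = 3.52.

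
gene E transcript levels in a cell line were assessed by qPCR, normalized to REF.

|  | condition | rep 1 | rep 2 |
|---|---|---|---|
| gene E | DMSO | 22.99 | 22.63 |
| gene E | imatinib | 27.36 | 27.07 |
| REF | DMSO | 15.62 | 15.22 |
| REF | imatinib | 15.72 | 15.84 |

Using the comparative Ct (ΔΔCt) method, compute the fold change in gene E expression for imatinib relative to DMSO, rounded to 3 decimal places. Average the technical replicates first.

0.061

Mean Ct: gene E DMSO 22.810; gene E imatinib 27.215; REF DMSO 15.420; REF imatinib 15.780
ΔCt(DMSO) = 22.810 − 15.420 = 7.390
ΔCt(imatinib) = 27.215 − 15.780 = 11.435
ΔΔCt = 11.435 − 7.390 = 4.045
Fold change = 2^(−4.045) = 0.0606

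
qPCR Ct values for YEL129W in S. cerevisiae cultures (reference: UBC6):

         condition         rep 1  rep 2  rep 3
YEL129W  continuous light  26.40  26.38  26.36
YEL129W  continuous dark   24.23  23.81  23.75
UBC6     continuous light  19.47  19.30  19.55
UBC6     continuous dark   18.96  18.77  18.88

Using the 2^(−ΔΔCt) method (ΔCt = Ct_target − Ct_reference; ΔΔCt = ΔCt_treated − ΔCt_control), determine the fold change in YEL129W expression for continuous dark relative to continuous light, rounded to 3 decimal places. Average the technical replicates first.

3.681

Mean Ct: YEL129W continuous light 26.380; YEL129W continuous dark 23.930; UBC6 continuous light 19.440; UBC6 continuous dark 18.870
ΔCt(continuous light) = 26.380 − 19.440 = 6.940
ΔCt(continuous dark) = 23.930 − 18.870 = 5.060
ΔΔCt = 5.060 − 6.940 = -1.880
Fold change = 2^(−(-1.880)) = 2^1.880 = 3.6808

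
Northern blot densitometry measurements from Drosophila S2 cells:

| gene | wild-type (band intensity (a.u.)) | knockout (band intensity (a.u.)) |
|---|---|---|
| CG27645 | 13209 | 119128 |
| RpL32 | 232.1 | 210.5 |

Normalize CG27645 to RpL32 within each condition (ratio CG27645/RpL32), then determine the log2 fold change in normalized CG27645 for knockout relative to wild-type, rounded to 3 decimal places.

CG27645/RpL32 (wild-type) = 13209 / 232.1 = 56.911
CG27645/RpL32 (knockout) = 119128 / 210.5 = 565.93
Fold change = 565.93 / 56.911 = 9.9441
log2(9.9441) = 3.3138

3.314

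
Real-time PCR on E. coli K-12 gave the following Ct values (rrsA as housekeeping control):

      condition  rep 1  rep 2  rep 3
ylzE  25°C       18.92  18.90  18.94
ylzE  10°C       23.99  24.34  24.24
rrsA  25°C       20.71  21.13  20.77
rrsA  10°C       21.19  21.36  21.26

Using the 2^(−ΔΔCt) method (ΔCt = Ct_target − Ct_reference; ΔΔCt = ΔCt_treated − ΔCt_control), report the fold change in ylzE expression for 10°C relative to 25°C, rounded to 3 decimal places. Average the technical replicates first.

Mean Ct: ylzE 25°C 18.920; ylzE 10°C 24.190; rrsA 25°C 20.870; rrsA 10°C 21.270
ΔCt(25°C) = 18.920 − 20.870 = -1.950
ΔCt(10°C) = 24.190 − 21.270 = 2.920
ΔΔCt = 2.920 − (-1.950) = 4.870
Fold change = 2^(−4.870) = 0.0342

0.034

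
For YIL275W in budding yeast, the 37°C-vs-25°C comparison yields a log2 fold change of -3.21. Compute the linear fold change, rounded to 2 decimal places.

0.11

Fold change = 2^(-3.21) = 0.108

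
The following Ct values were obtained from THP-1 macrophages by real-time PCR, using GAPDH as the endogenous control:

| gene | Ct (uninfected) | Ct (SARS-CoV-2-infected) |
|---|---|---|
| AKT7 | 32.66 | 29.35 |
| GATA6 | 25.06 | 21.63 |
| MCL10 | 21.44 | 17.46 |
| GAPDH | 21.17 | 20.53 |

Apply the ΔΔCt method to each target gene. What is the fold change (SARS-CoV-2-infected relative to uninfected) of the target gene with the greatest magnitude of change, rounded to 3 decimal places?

10.126

AKT7: ΔΔCt = (29.35−20.53) − (32.66−21.17) = 8.82 − 11.49 = -2.67; fold change = 2^2.67 = 6.364
GATA6: ΔΔCt = (21.63−20.53) − (25.06−21.17) = 1.10 − 3.89 = -2.79; fold change = 2^2.79 = 6.916
MCL10: ΔΔCt = (17.46−20.53) − (21.44−21.17) = -3.07 − 0.27 = -3.34; fold change = 2^3.34 = 10.126
MCL10 has the largest |ΔΔCt| = 3.34.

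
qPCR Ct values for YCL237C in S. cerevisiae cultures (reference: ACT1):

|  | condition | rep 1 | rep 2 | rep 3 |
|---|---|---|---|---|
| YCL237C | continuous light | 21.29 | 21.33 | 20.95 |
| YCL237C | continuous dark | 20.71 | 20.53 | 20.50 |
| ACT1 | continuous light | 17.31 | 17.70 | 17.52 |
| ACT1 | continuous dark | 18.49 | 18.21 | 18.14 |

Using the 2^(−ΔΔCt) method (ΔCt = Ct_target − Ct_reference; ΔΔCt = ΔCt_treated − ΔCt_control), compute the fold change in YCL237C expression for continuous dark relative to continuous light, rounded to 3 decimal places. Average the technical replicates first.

2.603

Mean Ct: YCL237C continuous light 21.190; YCL237C continuous dark 20.580; ACT1 continuous light 17.510; ACT1 continuous dark 18.280
ΔCt(continuous light) = 21.190 − 17.510 = 3.680
ΔCt(continuous dark) = 20.580 − 18.280 = 2.300
ΔΔCt = 2.300 − 3.680 = -1.380
Fold change = 2^(−(-1.380)) = 2^1.380 = 2.6027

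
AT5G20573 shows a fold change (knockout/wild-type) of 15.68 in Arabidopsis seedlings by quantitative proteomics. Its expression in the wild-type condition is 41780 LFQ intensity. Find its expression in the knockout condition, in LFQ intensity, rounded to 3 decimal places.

655110.400

knockout expression = 41780 × 15.68 = 655110.400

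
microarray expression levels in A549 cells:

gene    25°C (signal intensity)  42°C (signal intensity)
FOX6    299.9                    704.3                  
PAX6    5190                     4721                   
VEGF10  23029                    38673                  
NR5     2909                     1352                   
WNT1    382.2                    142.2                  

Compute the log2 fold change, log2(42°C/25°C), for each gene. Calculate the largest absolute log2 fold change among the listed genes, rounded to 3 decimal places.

log2(704.3/299.9) = 1.232  (FOX6)
log2(4721/5190) = -0.137  (PAX6)
log2(38673/23029) = 0.748  (VEGF10)
log2(1352/2909) = -1.105  (NR5)
log2(142.2/382.2) = -1.426  (WNT1)
The largest magnitude belongs to WNT1.

1.426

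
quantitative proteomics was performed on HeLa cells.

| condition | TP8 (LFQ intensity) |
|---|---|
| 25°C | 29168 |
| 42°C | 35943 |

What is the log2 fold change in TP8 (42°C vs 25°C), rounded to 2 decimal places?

Fold change = 35943 / 29168 = 1.2323
log2(1.2323) = 0.301

0.30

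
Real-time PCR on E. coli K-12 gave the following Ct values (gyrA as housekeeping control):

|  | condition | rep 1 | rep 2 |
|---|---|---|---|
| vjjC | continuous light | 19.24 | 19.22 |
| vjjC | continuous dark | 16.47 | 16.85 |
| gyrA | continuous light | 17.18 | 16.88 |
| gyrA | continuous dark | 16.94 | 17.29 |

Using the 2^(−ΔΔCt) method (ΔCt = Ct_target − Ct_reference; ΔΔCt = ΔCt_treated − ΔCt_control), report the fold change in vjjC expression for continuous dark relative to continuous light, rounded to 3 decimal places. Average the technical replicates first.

6.298

Mean Ct: vjjC continuous light 19.230; vjjC continuous dark 16.660; gyrA continuous light 17.030; gyrA continuous dark 17.115
ΔCt(continuous light) = 19.230 − 17.030 = 2.200
ΔCt(continuous dark) = 16.660 − 17.115 = -0.455
ΔΔCt = -0.455 − 2.200 = -2.655
Fold change = 2^(−(-2.655)) = 2^2.655 = 6.2985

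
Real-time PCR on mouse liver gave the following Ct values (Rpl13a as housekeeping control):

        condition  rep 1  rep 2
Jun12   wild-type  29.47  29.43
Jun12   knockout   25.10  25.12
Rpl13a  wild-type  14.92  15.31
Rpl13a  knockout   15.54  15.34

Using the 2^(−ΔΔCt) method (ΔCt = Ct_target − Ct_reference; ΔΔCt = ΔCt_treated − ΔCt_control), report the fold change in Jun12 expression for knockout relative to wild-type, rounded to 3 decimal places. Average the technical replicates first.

25.369

Mean Ct: Jun12 wild-type 29.450; Jun12 knockout 25.110; Rpl13a wild-type 15.115; Rpl13a knockout 15.440
ΔCt(wild-type) = 29.450 − 15.115 = 14.335
ΔCt(knockout) = 25.110 − 15.440 = 9.670
ΔΔCt = 9.670 − 14.335 = -4.665
Fold change = 2^(−(-4.665)) = 2^4.665 = 25.3691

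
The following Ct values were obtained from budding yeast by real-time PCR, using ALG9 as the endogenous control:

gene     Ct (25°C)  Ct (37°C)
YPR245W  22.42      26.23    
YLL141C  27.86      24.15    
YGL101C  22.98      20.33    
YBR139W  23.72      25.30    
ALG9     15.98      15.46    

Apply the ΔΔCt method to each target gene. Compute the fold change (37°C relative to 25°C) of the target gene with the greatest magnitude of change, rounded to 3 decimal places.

YPR245W: ΔΔCt = (26.23−15.46) − (22.42−15.98) = 10.77 − 6.44 = 4.33; fold change = 2^-4.33 = 0.050
YLL141C: ΔΔCt = (24.15−15.46) − (27.86−15.98) = 8.69 − 11.88 = -3.19; fold change = 2^3.19 = 9.126
YGL101C: ΔΔCt = (20.33−15.46) − (22.98−15.98) = 4.87 − 7.00 = -2.13; fold change = 2^2.13 = 4.377
YBR139W: ΔΔCt = (25.30−15.46) − (23.72−15.98) = 9.84 − 7.74 = 2.10; fold change = 2^-2.10 = 0.233
YPR245W has the largest |ΔΔCt| = 4.33.

0.050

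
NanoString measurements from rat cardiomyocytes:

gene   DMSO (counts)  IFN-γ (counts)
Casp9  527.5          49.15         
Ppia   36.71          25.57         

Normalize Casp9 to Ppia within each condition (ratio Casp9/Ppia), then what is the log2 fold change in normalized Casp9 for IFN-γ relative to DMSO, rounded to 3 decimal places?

Casp9/Ppia (DMSO) = 527.5 / 36.71 = 14.369
Casp9/Ppia (IFN-γ) = 49.15 / 25.57 = 1.9222
Fold change = 1.9222 / 14.369 = 0.1338
log2(0.1338) = -2.9022

-2.902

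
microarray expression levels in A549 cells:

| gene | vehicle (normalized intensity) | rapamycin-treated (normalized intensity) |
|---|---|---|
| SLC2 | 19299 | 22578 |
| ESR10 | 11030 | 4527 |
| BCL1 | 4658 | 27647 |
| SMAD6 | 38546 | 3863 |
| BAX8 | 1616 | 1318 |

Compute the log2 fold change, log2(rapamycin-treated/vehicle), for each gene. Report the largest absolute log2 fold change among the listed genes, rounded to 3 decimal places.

log2(22578/19299) = 0.226  (SLC2)
log2(4527/11030) = -1.285  (ESR10)
log2(27647/4658) = 2.569  (BCL1)
log2(3863/38546) = -3.319  (SMAD6)
log2(1318/1616) = -0.294  (BAX8)
The largest magnitude belongs to SMAD6.

3.319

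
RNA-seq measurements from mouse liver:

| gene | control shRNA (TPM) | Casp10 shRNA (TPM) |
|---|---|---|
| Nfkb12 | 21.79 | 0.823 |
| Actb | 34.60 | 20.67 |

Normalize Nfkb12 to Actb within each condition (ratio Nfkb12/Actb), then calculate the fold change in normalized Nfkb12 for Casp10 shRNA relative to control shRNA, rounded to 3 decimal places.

0.063

Nfkb12/Actb (control shRNA) = 21.79 / 34.60 = 0.62977
Nfkb12/Actb (Casp10 shRNA) = 0.823 / 20.67 = 0.039816
Fold change = 0.039816 / 0.62977 = 0.0632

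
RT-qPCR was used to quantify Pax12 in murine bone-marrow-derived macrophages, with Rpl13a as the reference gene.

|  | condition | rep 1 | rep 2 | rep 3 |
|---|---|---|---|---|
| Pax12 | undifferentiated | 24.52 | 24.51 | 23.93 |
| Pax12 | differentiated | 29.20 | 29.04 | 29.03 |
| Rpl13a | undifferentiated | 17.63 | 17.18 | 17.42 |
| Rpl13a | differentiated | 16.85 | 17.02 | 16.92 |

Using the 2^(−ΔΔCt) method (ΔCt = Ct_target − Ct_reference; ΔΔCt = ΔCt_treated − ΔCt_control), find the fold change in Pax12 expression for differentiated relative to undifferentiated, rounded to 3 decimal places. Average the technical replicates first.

Mean Ct: Pax12 undifferentiated 24.320; Pax12 differentiated 29.090; Rpl13a undifferentiated 17.410; Rpl13a differentiated 16.930
ΔCt(undifferentiated) = 24.320 − 17.410 = 6.910
ΔCt(differentiated) = 29.090 − 16.930 = 12.160
ΔΔCt = 12.160 − 6.910 = 5.250
Fold change = 2^(−5.250) = 0.0263

0.026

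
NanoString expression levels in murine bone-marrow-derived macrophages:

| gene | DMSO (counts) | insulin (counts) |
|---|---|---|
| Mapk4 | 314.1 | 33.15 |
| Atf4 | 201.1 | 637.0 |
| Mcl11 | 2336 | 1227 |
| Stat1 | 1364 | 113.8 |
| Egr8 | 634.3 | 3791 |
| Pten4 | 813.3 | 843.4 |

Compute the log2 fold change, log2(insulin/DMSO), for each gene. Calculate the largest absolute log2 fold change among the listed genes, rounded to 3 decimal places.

log2(33.15/314.1) = -3.244  (Mapk4)
log2(637.0/201.1) = 1.663  (Atf4)
log2(1227/2336) = -0.929  (Mcl11)
log2(113.8/1364) = -3.583  (Stat1)
log2(3791/634.3) = 2.579  (Egr8)
log2(843.4/813.3) = 0.052  (Pten4)
The largest magnitude belongs to Stat1.

3.583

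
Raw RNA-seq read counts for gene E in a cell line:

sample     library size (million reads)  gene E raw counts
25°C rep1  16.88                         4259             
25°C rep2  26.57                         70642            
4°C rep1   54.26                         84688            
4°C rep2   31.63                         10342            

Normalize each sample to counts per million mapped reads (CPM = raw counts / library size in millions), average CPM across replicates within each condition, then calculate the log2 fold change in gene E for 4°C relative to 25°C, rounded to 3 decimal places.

-0.625

CPM(25°C rep1) = 4259 / 16.88 = 252.3104
CPM(25°C rep2) = 70642 / 26.57 = 2658.7128
CPM(4°C rep1) = 84688 / 54.26 = 1560.7814
CPM(4°C rep2) = 10342 / 31.63 = 326.9681
mean CPM(25°C) = 1455.5116; mean CPM(4°C) = 943.8747
Fold change = 943.8747 / 1455.5116 = 0.64848
log2(0.64848) = -0.6249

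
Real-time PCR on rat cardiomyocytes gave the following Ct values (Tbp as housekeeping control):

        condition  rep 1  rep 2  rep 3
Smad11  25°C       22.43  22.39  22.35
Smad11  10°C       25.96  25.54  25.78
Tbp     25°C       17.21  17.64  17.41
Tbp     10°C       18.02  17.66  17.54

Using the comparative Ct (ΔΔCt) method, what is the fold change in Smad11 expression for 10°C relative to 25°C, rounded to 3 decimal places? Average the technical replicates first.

Mean Ct: Smad11 25°C 22.390; Smad11 10°C 25.760; Tbp 25°C 17.420; Tbp 10°C 17.740
ΔCt(25°C) = 22.390 − 17.420 = 4.970
ΔCt(10°C) = 25.760 − 17.740 = 8.020
ΔΔCt = 8.020 − 4.970 = 3.050
Fold change = 2^(−3.050) = 0.1207

0.121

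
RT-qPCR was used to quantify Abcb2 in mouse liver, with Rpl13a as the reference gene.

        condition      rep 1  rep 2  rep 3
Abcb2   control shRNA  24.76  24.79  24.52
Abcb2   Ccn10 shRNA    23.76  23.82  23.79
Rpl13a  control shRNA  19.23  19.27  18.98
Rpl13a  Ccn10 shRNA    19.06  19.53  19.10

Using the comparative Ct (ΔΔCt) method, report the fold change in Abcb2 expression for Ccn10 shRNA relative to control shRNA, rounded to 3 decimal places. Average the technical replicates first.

1.959

Mean Ct: Abcb2 control shRNA 24.690; Abcb2 Ccn10 shRNA 23.790; Rpl13a control shRNA 19.160; Rpl13a Ccn10 shRNA 19.230
ΔCt(control shRNA) = 24.690 − 19.160 = 5.530
ΔCt(Ccn10 shRNA) = 23.790 − 19.230 = 4.560
ΔΔCt = 4.560 − 5.530 = -0.970
Fold change = 2^(−(-0.970)) = 2^0.970 = 1.9588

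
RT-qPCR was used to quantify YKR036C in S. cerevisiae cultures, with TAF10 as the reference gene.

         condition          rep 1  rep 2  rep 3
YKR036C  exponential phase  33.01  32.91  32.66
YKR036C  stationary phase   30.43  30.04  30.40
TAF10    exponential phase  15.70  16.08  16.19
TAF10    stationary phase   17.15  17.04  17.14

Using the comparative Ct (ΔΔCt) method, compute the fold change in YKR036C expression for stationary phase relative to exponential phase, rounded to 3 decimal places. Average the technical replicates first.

Mean Ct: YKR036C exponential phase 32.860; YKR036C stationary phase 30.290; TAF10 exponential phase 15.990; TAF10 stationary phase 17.110
ΔCt(exponential phase) = 32.860 − 15.990 = 16.870
ΔCt(stationary phase) = 30.290 − 17.110 = 13.180
ΔΔCt = 13.180 − 16.870 = -3.690
Fold change = 2^(−(-3.690)) = 2^3.690 = 12.9063

12.906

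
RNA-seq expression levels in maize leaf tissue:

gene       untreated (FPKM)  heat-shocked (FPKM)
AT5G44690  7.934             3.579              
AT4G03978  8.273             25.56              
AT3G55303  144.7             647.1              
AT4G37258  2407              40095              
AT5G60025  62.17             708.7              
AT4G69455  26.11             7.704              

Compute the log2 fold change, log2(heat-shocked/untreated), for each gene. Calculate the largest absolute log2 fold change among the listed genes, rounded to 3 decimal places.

4.058

log2(3.579/7.934) = -1.148  (AT5G44690)
log2(25.56/8.273) = 1.627  (AT4G03978)
log2(647.1/144.7) = 2.161  (AT3G55303)
log2(40095/2407) = 4.058  (AT4G37258)
log2(708.7/62.17) = 3.511  (AT5G60025)
log2(7.704/26.11) = -1.761  (AT4G69455)
The largest magnitude belongs to AT4G37258.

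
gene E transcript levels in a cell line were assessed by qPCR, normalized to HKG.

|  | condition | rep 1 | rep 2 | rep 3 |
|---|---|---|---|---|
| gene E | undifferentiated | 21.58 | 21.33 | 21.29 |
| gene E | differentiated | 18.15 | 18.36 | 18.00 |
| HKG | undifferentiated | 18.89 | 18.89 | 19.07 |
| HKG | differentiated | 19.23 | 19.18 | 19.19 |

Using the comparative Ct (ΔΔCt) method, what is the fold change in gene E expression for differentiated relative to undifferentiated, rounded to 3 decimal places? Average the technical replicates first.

11.158

Mean Ct: gene E undifferentiated 21.400; gene E differentiated 18.170; HKG undifferentiated 18.950; HKG differentiated 19.200
ΔCt(undifferentiated) = 21.400 − 18.950 = 2.450
ΔCt(differentiated) = 18.170 − 19.200 = -1.030
ΔΔCt = -1.030 − 2.450 = -3.480
Fold change = 2^(−(-3.480)) = 2^3.480 = 11.1579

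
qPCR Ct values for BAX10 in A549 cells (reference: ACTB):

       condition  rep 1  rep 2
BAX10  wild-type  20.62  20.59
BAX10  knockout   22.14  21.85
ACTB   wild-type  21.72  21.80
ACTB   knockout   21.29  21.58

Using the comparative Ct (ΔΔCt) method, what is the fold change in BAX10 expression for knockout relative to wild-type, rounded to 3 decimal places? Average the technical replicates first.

0.305

Mean Ct: BAX10 wild-type 20.605; BAX10 knockout 21.995; ACTB wild-type 21.760; ACTB knockout 21.435
ΔCt(wild-type) = 20.605 − 21.760 = -1.155
ΔCt(knockout) = 21.995 − 21.435 = 0.560
ΔΔCt = 0.560 − (-1.155) = 1.715
Fold change = 2^(−1.715) = 0.3046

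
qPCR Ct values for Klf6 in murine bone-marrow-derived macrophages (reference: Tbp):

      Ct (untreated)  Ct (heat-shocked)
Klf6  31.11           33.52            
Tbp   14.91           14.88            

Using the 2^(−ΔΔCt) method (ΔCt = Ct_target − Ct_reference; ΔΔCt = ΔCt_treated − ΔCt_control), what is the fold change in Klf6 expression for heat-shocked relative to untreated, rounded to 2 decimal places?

0.18

ΔCt(untreated) = 31.110 − 14.910 = 16.200
ΔCt(heat-shocked) = 33.520 − 14.880 = 18.640
ΔΔCt = 18.640 − 16.200 = 2.440
Fold change = 2^(−2.440) = 0.184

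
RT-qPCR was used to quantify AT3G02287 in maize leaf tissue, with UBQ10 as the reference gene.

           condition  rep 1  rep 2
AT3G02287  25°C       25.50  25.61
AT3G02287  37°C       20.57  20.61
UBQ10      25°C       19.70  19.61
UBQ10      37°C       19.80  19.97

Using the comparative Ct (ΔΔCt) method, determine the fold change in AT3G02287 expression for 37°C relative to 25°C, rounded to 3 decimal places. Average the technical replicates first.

Mean Ct: AT3G02287 25°C 25.555; AT3G02287 37°C 20.590; UBQ10 25°C 19.655; UBQ10 37°C 19.885
ΔCt(25°C) = 25.555 − 19.655 = 5.900
ΔCt(37°C) = 20.590 − 19.885 = 0.705
ΔΔCt = 0.705 − 5.900 = -5.195
Fold change = 2^(−(-5.195)) = 2^5.195 = 36.6312

36.631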